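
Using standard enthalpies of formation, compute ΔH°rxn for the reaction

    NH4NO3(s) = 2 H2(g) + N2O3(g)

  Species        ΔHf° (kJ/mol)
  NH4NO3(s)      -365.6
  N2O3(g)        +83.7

ΔH°rxn = Σ nΔHf°(products) − Σ nΔHf°(reactants).
Products: 2·(+0.0) + 1·(+83.7) = +83.7
Reactants: 1·(-365.6) = -365.6
ΔH°rxn = (+83.7) − (-365.6) = 449.3 kJ/mol

ΔH°rxn = 449.3 kJ/mol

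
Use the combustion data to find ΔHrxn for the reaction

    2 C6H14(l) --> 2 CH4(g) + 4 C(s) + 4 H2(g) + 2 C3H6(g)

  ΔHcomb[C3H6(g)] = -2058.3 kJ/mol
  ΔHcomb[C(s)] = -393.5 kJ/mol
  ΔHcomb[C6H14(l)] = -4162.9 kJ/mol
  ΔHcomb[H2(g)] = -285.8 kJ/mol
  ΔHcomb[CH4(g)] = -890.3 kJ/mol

With combustion enthalpies, reactants minus products:
= [2·(-4162.9)] − [2·(-890.3) + 4·(-393.5) + 4·(-285.8) + 2·(-2058.3)]
= 288.6 kJ/mol

ΔHrxn = 288.6 kJ/mol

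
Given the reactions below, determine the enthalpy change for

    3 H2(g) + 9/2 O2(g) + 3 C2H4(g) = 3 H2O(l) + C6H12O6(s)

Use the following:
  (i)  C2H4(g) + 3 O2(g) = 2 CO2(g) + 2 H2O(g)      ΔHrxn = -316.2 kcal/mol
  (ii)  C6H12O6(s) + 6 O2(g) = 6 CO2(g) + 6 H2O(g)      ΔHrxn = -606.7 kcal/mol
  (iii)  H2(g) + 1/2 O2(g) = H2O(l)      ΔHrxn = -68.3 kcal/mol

(i) × 3: (3)·(-316.2) = -948.6 kcal/mol
(ii) reversed: +606.7 kcal/mol
(iii) × 3: (3)·(-68.3) = -204.9 kcal/mol
ΔHrxn = (-948.6) + (+606.7) + (-204.9) = -546.8 kcal/mol

ΔHrxn = -546.8 kcal/mol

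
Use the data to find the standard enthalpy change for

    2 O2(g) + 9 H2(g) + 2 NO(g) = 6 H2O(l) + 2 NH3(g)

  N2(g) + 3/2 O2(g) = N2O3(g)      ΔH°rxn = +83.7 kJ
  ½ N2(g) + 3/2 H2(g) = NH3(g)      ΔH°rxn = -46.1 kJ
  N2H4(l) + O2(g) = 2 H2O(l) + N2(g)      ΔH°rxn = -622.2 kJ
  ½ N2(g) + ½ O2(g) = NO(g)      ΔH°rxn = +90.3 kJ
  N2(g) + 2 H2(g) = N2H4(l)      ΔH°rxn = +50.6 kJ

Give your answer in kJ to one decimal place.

ΔH°rxn = -1987.6 kJ

equation 1: not needed.
equation 2 × 2: (2)·(-46.1) = -92.2 kJ
equation 3 × 3: (3)·(-622.2) = -1866.6 kJ
equation 4 reversed and × 2: (-2)·(+90.3) = -180.6 kJ
equation 5 × 3: (3)·(+50.6) = +151.8 kJ
Combining the equations, ΔH°rxn = (2)·(-46.1) + (3)·(-622.2) + (-2)·(+90.3) + (3)·(+50.6) = -1987.6 kJ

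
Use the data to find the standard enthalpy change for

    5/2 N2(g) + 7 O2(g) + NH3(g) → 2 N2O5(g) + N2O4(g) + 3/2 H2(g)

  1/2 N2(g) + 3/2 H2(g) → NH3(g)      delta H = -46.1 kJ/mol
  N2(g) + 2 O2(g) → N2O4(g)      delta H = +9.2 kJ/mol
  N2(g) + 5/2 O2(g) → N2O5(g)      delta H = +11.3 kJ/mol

equation 1 reversed: +46.1 kJ/mol
equation 2 as written: +9.2 kJ/mol
equation 3 × 2: (2)·(+11.3) = +22.6 kJ/mol
delta H = (+46.1) + (+9.2) + (+22.6) = 77.9 kJ/mol

delta H = 77.9 kJ/mol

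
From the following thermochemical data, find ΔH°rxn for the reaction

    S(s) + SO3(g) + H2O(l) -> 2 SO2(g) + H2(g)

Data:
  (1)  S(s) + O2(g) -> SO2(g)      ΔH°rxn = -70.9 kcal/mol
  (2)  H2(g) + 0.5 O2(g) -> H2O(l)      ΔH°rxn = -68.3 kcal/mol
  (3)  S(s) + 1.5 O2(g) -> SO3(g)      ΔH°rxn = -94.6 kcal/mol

ΔH°rxn = 21.1 kcal/mol

(1) × 2 (×2 to match 2 SO2(g) in the target): (2)·(-70.9) = -141.8 kcal/mol
(2) reversed (H2O(l) must end up as a reactant): +68.3 kcal/mol
(3) reversed (SO3(g) must end up as a reactant): +94.6 kcal/mol
ΔH°rxn = (2)·(-70.9) + (-1)·(-68.3) + (-1)·(-94.6) = 21.1 kcal/mol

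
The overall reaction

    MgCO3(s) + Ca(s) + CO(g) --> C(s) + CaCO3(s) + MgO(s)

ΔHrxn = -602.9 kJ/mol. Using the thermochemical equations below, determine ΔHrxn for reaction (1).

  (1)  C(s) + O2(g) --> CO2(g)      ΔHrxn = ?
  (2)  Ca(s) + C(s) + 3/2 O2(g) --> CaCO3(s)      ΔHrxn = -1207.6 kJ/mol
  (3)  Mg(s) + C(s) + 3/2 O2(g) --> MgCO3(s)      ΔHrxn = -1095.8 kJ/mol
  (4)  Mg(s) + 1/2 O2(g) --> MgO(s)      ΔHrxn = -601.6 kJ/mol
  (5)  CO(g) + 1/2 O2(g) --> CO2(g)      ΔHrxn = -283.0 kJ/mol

(1) reversed: contributes −x
(2) as written (CaCO3(s) already on the product side): -1207.6 kJ/mol
(3) reversed (reverse to put MgCO3(s) on the reactant side): +1095.8 kJ/mol
(4) as written (MgO(s) already on the product side): -601.6 kJ/mol
(5) as written (CO(g) already on the reactant side): -283.0 kJ/mol
-602.9 = (-1207.6) + (+1095.8) + (-601.6) + (-283.0) − x
x = (-602.9 − (-996.4)) / (-1) = -393.5 kJ/mol

ΔHrxn = -393.5 kJ/mol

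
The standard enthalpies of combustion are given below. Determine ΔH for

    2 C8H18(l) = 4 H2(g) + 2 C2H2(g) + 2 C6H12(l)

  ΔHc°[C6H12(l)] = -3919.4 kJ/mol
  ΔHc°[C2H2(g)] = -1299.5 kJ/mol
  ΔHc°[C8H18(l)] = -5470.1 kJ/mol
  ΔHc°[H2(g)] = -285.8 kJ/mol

ΔH = 640.8 kJ/mol

Using ΔH = Σ nΔHc°(reactants) − Σ nΔHc°(products):
= [2·(-5470.1)] − [4·(-285.8) + 2·(-1299.5) + 2·(-3919.4)]
= 640.8 kJ/mol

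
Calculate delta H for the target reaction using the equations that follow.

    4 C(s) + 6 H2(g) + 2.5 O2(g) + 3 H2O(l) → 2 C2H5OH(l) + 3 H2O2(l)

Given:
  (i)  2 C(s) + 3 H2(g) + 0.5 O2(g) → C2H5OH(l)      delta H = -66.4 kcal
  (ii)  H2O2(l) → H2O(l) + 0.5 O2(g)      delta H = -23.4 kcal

(i) × 2 (scale by 2 for the 2 C2H5OH(l)): (2)·(-66.4) = -132.8 kcal
(ii) reversed and × 3 (reverse to put H2O2(l) on the product side; scale by 3 for the 3 H2O2(l)): (-3)·(-23.4) = +70.2 kcal
Since enthalpy is a state function, delta H = (2)·(-66.4) + (-3)·(-23.4) = -62.6 kcal

delta H = -62.6 kcal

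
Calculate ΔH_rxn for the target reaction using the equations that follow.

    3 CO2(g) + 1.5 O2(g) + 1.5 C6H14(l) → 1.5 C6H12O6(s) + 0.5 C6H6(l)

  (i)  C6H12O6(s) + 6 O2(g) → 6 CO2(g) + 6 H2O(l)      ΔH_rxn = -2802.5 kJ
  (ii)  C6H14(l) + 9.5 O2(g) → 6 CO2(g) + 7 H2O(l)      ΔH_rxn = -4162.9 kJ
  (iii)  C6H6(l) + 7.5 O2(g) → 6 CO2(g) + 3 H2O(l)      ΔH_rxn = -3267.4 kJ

ΔH_rxn = -406.9 kJ

(i) reversed and × 3/2: (-3/2)·(-2802.5) = +4203.75 kJ
(ii) × 3/2: (3/2)·(-4162.9) = -6244.35 kJ
(iii) reversed and × 1/2: (-1/2)·(-3267.4) = +1633.7 kJ
ΔH_rxn = (-3/2)·(-2802.5) + (3/2)·(-4162.9) + (-1/2)·(-3267.4) = -406.9 kJ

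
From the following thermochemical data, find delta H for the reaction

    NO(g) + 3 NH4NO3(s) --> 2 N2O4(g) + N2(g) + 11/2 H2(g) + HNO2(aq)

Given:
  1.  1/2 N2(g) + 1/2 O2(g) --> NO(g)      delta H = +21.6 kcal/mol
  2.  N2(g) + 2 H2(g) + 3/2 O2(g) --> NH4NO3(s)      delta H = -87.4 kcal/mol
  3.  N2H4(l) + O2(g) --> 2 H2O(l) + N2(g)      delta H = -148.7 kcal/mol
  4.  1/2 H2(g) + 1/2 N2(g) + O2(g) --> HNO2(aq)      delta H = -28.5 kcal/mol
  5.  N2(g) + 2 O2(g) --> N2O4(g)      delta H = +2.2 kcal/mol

eq. 1 reversed (NO(g) must end up as a reactant): -21.6 kcal/mol
eq. 2 reversed and × 3 (NH4NO3(s) must end up as a reactant; scale by 3 for the 3 NH4NO3(s)): (-3)·(-87.4) = +262.2 kcal/mol
eq. 3: not needed (H2O(l) appears nowhere else).
eq. 4 as written (HNO2(aq) already on the product side): -28.5 kcal/mol
eq. 5 × 2 (scale by 2 for the 2 N2O4(g)): (2)·(+2.2) = +4.4 kcal/mol
Since enthalpy is a state function, delta H = (-21.6) + (+262.2) + (-28.5) + (+4.4) = 216.5 kcal/mol

delta H = 216.5 kcal/mol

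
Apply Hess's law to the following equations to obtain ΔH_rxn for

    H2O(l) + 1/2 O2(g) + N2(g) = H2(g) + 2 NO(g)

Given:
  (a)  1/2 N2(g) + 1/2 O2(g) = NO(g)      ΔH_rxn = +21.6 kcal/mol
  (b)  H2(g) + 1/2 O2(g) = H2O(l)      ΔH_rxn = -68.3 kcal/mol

(a) × 2 (scale by 2 for the 2 NO(g)): (2)·(+21.6) = +43.2 kcal/mol
(b) reversed (H2O(l) must end up as a reactant): +68.3 kcal/mol
ΔH_rxn = (+43.2) + (+68.3) = 111.5 kcal/mol

ΔH_rxn = 111.5 kcal/mol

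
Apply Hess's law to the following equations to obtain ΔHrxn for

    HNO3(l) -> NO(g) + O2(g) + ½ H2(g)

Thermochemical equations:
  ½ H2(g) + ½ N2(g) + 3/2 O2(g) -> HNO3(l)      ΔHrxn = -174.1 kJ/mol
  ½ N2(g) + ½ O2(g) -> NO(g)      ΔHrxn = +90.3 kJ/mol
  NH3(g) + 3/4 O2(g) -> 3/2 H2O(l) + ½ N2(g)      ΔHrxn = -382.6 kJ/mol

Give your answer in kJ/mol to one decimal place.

equation 1 reversed: +174.1 kJ/mol
equation 2 as written: +90.3 kJ/mol
equation 3: not needed.
ΔHrxn = (-1)·(-174.1) + (1)·(+90.3) = 264.4 kJ/mol

ΔHrxn = 264.4 kJ/mol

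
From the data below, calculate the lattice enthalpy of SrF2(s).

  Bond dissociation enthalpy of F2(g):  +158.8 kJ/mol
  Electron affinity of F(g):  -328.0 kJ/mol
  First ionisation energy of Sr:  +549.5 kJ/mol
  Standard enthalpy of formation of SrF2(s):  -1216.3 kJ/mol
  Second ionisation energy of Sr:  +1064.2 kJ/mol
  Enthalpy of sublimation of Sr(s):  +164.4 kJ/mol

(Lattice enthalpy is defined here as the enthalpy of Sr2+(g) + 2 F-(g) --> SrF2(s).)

ΔHf° = 1·ΔHsub + 1·(ΣIE) + 1·D(F2) + 2·EA + U
-1216.3 = 1·(+164.4) + 1·(+1613.7) + 1·(+158.8) + 2·(-328.0) + U
U = -1216.3 − (+1280.9) = -2497.2 kJ/mol

U = -2497.2 kJ/mol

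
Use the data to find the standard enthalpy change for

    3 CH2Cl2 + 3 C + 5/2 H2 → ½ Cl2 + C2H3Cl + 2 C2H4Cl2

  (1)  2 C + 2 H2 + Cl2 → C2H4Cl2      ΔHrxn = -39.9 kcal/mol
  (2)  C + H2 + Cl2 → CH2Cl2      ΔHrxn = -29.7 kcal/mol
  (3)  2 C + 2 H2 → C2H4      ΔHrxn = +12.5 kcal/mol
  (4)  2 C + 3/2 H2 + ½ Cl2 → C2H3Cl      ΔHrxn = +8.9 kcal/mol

ΔHrxn = 18.2 kcal/mol

(1) × 2 (scale by 2 for the 2 C2H4Cl2): (2)·(-39.9) = -79.8 kcal/mol
(2) reversed and × 3 (reverse to put CH2Cl2 on the reactant side; scale by 3 for the 3 CH2Cl2): (-3)·(-29.7) = +89.1 kcal/mol
(3): not needed (C2H4 appears nowhere else).
(4) as written (C2H3Cl already on the product side): +8.9 kcal/mol
ΔHrxn = (-79.8) + (+89.1) + (+8.9) = 18.2 kcal/mol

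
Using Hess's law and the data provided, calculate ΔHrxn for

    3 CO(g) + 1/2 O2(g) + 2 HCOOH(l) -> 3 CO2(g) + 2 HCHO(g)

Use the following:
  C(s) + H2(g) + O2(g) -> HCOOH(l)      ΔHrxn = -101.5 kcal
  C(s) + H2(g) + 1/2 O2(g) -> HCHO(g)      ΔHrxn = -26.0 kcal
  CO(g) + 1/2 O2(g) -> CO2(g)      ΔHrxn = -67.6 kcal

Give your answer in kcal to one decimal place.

equation 1 reversed and × 2: (-2)·(-101.5) = +203.0 kcal
equation 2 × 2: (2)·(-26.0) = -52.0 kcal
equation 3 × 3: (3)·(-67.6) = -202.8 kcal
Combining the equations, ΔHrxn = (-2)·(-101.5) + (2)·(-26.0) + (3)·(-67.6) = -51.8 kcal

ΔHrxn = -51.8 kcal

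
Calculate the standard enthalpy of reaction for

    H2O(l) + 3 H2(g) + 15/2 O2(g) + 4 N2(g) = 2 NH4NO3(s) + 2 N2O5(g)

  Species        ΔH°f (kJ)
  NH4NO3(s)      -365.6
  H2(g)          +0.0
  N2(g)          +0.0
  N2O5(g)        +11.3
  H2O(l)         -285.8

ΔH°rxn = Σ nΔHf°(products) − Σ nΔHf°(reactants).
Products: 2·(-365.6) + 2·(+11.3) = -708.6
Reactants: 1·(-285.8) + 3·(+0.0) + 15/2·(+0.0) + 4·(+0.0) = -285.8
ΔH° = (-708.6) − (-285.8) = -422.8 kJ

ΔH° = -422.8 kJ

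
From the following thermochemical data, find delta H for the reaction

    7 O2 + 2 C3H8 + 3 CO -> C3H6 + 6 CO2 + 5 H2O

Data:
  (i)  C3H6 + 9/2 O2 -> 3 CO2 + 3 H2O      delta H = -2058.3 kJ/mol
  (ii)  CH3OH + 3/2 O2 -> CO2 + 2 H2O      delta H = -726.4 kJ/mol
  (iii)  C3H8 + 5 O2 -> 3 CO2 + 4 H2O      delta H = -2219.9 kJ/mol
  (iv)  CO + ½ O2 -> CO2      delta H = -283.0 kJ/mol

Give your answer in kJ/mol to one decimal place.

delta H = -3230.5 kJ/mol

(i) reversed: +2058.3 kJ/mol
(ii): not needed.
(iii) × 2: (2)·(-2219.9) = -4439.8 kJ/mol
(iv) × 3: (3)·(-283.0) = -849.0 kJ/mol
delta H = (+2058.3) + (-4439.8) + (-849.0) = -3230.5 kJ/mol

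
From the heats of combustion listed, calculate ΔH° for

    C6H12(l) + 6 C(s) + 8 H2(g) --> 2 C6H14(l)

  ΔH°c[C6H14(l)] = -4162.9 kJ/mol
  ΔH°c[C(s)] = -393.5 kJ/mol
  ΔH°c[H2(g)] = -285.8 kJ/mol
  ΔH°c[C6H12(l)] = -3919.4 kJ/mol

ΔH° = -241.0 kJ/mol

With combustion enthalpies, reactants minus products:
= [1·(-3919.4) + 6·(-393.5) + 8·(-285.8)] − [2·(-4162.9)]
= -241.0 kJ/mol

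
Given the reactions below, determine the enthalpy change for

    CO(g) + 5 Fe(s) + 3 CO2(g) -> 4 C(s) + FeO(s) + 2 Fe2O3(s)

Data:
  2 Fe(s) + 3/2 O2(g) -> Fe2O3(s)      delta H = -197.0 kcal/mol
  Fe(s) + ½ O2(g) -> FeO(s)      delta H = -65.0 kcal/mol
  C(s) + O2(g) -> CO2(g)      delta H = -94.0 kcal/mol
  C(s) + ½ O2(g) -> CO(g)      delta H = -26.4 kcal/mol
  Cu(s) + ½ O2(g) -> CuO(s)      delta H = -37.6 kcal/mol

delta H = -150.6 kcal/mol

equation 1 × 2: (2)·(-197.0) = -394.0 kcal/mol
equation 2 as written: -65.0 kcal/mol
equation 3 reversed and × 3: (-3)·(-94.0) = +282.0 kcal/mol
equation 4 reversed: +26.4 kcal/mol
equation 5: not needed.
delta H = (2)·(-197.0) + (1)·(-65.0) + (-3)·(-94.0) + (-1)·(-26.4) = -150.6 kcal/mol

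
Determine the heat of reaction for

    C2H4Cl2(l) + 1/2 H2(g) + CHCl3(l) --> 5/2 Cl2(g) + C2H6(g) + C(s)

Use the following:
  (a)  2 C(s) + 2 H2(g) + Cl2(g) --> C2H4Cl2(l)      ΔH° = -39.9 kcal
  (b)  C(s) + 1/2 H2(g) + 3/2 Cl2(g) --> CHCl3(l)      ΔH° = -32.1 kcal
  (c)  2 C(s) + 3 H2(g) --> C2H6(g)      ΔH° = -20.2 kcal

(a) reversed (C2H4Cl2(l) must end up as a reactant): +39.9 kcal
(b) reversed (CHCl3(l) must end up as a reactant): +32.1 kcal
(c) as written (C2H6(g) already on the product side): -20.2 kcal
Since enthalpy is a state function, ΔH° = (-1)·(-39.9) + (-1)·(-32.1) + (1)·(-20.2) = 51.8 kcal

ΔH° = 51.8 kcal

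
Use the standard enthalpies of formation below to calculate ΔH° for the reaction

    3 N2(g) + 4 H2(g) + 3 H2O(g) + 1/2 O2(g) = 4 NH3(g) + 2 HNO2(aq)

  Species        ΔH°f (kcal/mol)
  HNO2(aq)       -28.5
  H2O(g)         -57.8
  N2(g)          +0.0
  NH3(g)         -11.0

ΔH°rxn = Σ nΔHf°(products) − Σ nΔHf°(reactants).
Products: 4·(-11.0) + 2·(-28.5) = -101.0
Reactants: 3·(+0.0) + 4·(+0.0) + 3·(-57.8) + 1/2·(+0.0) = -173.4
ΔH° = (-101.0) − (-173.4) = 72.4 kcal/mol

ΔH° = 72.4 kcal/mol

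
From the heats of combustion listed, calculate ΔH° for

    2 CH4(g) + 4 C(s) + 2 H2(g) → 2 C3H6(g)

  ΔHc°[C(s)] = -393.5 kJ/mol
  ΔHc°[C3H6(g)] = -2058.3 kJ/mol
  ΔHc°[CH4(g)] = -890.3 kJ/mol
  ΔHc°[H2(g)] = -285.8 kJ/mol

ΔH° = 190.4 kJ/mol

Using ΔH = Σ nΔHc°(reactants) − Σ nΔHc°(products):
= [2·(-890.3) + 4·(-393.5) + 2·(-285.8)] − [2·(-2058.3)]
= 190.4 kJ/mol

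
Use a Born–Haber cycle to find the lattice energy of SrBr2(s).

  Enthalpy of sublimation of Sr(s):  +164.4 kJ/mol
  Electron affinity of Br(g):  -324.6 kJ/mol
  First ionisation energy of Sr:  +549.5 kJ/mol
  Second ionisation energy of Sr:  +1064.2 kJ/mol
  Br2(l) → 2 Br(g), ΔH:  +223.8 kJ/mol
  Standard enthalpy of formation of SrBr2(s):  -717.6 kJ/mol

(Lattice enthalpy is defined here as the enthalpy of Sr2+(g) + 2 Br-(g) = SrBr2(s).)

U = -2070.3 kJ/mol

ΔHf° = 1·ΔHsub + 1·(ΣIE) + 1·D(Br2) + 2·EA + U
-717.6 = 1·(+164.4) + 1·(+1613.7) + 1·(+223.8) + 2·(-324.6) + U
U = -717.6 − (+1352.7) = -2070.3 kJ/mol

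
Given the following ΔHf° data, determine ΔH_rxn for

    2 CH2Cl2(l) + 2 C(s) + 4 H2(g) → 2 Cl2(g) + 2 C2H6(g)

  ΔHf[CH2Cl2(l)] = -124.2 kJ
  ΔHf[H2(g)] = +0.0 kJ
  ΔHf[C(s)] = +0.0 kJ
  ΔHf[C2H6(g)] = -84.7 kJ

ΔH_rxn = 79.0 kJ

ΔH°rxn = Σ nΔHf°(products) − Σ nΔHf°(reactants).
Products: 2·(+0.0) + 2·(-84.7) = -169.4
Reactants: 2·(-124.2) + 2·(+0.0) + 4·(+0.0) = -248.4
ΔH_rxn = (-169.4) − (-248.4) = 79.0 kJ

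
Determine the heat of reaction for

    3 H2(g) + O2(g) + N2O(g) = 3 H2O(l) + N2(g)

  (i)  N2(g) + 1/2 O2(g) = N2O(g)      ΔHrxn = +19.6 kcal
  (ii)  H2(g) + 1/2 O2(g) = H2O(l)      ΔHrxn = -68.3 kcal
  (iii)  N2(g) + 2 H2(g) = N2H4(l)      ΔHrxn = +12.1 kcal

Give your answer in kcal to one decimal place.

ΔHrxn = -224.5 kcal

(i) reversed (N2O(g) must end up as a reactant): -19.6 kcal
(ii) × 3 (scale by 3 for the 3 H2O(l)): (3)·(-68.3) = -204.9 kcal
(iii): not needed (N2H4(l) appears nowhere else).
ΔHrxn = (-19.6) + (-204.9) = -224.5 kcal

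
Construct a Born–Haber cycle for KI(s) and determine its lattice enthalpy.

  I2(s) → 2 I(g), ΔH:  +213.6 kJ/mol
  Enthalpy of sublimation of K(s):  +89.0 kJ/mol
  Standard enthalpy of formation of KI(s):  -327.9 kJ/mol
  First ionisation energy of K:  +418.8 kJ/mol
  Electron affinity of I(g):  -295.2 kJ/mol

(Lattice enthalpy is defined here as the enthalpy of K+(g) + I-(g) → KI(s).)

ΔHf° = 1·ΔHsub + 1·(ΣIE) + 1/2·D(I2) + 1·EA + U
-327.9 = 1·(+89.0) + 1·(+418.8) + 1/2·(+213.6) + 1·(-295.2) + U
U = -327.9 − (+319.4) = -647.3 kJ/mol

U = -647.3 kJ/mol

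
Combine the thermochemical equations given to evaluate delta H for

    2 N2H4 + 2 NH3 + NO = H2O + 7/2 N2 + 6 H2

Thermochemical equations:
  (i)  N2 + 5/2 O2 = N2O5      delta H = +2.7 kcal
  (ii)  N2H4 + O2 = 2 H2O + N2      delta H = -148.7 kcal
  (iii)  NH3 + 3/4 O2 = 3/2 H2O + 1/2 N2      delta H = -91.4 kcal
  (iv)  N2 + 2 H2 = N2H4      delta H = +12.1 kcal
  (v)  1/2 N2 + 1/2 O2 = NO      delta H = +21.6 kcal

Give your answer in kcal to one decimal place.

delta H = -92.0 kcal

(i): not needed (N2O5 appears nowhere else).
(ii) reversed: +148.7 kcal
(iii) × 2 (scale by 2 for the 2 NH3): (2)·(-91.4) = -182.8 kcal
(iv) reversed and × 3 (H2 must end up as a product; ×3 to match 6 H2 in the target): (-3)·(+12.1) = -36.3 kcal
(v) reversed (reverse to put NO on the reactant side): -21.6 kcal
Since enthalpy is a state function, delta H = (+148.7) + (-182.8) + (-36.3) + (-21.6) = -92.0 kcal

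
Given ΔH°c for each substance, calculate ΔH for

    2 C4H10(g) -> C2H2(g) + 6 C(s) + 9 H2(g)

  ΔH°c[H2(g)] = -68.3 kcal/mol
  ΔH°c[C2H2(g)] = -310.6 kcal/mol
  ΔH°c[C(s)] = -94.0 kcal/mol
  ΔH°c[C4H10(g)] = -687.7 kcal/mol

ΔH = 113.9 kcal/mol

With combustion enthalpies, reactants minus products:
= [2·(-687.7)] − [1·(-310.6) + 6·(-94.0) + 9·(-68.3)]
= 113.9 kcal/mol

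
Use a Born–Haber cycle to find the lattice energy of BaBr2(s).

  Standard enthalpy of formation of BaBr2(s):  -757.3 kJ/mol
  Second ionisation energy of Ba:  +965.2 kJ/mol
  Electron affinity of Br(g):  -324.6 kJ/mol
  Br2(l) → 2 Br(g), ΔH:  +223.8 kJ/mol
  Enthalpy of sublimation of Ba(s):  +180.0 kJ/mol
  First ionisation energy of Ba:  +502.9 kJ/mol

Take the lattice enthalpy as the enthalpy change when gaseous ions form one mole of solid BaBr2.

U = -1980.0 kJ/mol

ΔHf° = 1·ΔHsub + 1·(ΣIE) + 1·D(Br2) + 2·EA + U
-757.3 = 1·(+180.0) + 1·(+1468.1) + 1·(+223.8) + 2·(-324.6) + U
U = -757.3 − (+1222.7) = -1980.0 kJ/mol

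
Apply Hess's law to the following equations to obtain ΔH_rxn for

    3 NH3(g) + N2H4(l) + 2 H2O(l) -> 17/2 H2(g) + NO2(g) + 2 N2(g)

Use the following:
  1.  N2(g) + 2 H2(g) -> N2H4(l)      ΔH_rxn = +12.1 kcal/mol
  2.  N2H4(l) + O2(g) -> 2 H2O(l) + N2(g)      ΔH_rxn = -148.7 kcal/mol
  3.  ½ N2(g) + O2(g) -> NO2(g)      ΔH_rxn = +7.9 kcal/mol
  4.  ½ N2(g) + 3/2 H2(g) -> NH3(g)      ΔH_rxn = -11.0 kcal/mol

eq. 1 reversed and × 2: (-2)·(+12.1) = -24.2 kcal/mol
eq. 2 reversed: +148.7 kcal/mol
eq. 3 as written: +7.9 kcal/mol
eq. 4 reversed and × 3: (-3)·(-11.0) = +33.0 kcal/mol
By Hess's law, ΔH_rxn = (-24.2) + (+148.7) + (+7.9) + (+33.0) = 165.4 kcal/mol

ΔH_rxn = 165.4 kcal/mol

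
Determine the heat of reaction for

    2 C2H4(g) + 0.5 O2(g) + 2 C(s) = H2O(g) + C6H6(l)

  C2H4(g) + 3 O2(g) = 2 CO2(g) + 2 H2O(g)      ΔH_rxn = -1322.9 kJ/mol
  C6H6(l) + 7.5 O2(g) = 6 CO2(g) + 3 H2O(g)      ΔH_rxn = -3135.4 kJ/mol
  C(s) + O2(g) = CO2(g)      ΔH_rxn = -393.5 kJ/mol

equation 1 × 2 (×2 to match 2 C2H4(g) in the target): (2)·(-1322.9) = -2645.8 kJ/mol
equation 2 reversed (C6H6(l) must end up as a product): +3135.4 kJ/mol
equation 3 × 2 (scale by 2 for the 2 C(s)): (2)·(-393.5) = -787.0 kJ/mol
ΔH_rxn = (2)·(-1322.9) + (-1)·(-3135.4) + (2)·(-393.5) = -297.4 kJ/mol

ΔH_rxn = -297.4 kJ/mol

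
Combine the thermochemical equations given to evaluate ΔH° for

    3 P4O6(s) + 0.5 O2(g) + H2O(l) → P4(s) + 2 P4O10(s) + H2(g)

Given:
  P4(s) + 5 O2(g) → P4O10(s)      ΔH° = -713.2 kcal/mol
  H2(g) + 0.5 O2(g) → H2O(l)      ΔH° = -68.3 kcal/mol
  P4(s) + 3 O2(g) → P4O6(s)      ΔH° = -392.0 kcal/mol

ΔH° = -182.1 kcal/mol

equation 1 × 2 (scale by 2 for the 2 P4O10(s)): (2)·(-713.2) = -1426.4 kcal/mol
equation 2 reversed (H2O(l) must end up as a reactant): +68.3 kcal/mol
equation 3 reversed and × 3 (P4O6(s) must end up as a reactant; scale by 3 for the 3 P4O6(s)): (-3)·(-392.0) = +1176.0 kcal/mol
ΔH° = (2)·(-713.2) + (-1)·(-68.3) + (-3)·(-392.0) = -182.1 kcal/mol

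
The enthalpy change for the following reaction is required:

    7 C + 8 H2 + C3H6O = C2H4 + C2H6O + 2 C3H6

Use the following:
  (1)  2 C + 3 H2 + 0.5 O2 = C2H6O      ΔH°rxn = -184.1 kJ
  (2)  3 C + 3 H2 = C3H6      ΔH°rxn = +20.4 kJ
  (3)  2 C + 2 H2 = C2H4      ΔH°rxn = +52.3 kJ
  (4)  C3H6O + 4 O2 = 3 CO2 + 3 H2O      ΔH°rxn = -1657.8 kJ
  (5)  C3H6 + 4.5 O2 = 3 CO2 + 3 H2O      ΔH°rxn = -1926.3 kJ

(1) as written: -184.1 kJ
(2) as written: +20.4 kJ
(3) as written: +52.3 kJ
(4) as written: -1657.8 kJ
(5) reversed: +1926.3 kJ
Summing the manipulated equations, ΔH°rxn = (1)·(-184.1) + (1)·(+20.4) + (1)·(+52.3) + (1)·(-1657.8) + (-1)·(-1926.3) = 157.1 kJ

ΔH°rxn = 157.1 kJ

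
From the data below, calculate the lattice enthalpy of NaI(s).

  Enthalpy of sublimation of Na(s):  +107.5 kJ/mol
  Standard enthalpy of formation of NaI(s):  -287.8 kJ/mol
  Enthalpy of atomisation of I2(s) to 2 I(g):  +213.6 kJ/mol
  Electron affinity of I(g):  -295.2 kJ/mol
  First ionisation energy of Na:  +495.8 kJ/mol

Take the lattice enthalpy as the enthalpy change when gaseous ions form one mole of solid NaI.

U = -702.7 kJ/mol

ΔHf° = 1·ΔHsub + 1·(ΣIE) + 1/2·D(I2) + 1·EA + U
-287.8 = 1·(+107.5) + 1·(+495.8) + 1/2·(+213.6) + 1·(-295.2) + U
U = -287.8 − (+414.9) = -702.7 kJ/mol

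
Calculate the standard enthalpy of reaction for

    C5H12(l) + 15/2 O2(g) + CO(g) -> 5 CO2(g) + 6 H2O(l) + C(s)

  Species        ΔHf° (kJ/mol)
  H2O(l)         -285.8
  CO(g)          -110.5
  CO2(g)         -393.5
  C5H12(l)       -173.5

ΔH°rxn = Σ nΔHf°(products) − Σ nΔHf°(reactants).
Products: 5·(-393.5) + 6·(-285.8) + 1·(+0.0) = -3682.3
Reactants: 1·(-173.5) + 15/2·(+0.0) + 1·(-110.5) = -284.0
ΔH_rxn = (-3682.3) − (-284.0) = -3398.3 kJ/mol

ΔH_rxn = -3398.3 kJ/mol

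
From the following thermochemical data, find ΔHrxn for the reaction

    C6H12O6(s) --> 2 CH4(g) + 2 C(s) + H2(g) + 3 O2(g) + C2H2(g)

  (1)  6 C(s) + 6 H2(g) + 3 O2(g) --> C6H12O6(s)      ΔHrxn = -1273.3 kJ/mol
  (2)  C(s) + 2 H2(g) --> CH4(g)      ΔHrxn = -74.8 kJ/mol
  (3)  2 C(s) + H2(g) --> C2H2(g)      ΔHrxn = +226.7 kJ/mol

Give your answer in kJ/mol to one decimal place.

ΔHrxn = 1350.4 kJ/mol

(1) reversed (reverse to put C6H12O6(s) on the reactant side): +1273.3 kJ/mol
(2) × 2 (scale by 2 for the 2 CH4(g)): (2)·(-74.8) = -149.6 kJ/mol
(3) as written (C2H2(g) already on the product side): +226.7 kJ/mol
Since enthalpy is a state function, ΔHrxn = (+1273.3) + (-149.6) + (+226.7) = 1350.4 kJ/mol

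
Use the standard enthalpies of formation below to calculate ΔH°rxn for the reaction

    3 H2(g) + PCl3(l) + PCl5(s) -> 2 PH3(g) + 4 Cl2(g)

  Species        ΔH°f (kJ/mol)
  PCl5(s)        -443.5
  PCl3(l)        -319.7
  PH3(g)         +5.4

ΔH°rxn = 774.0 kJ/mol

Products: 2·(+5.4) + 4·(+0.0) = +10.8
Reactants: 3·(+0.0) + 1·(-319.7) + 1·(-443.5) = -763.2
ΔH°rxn = (+10.8) − (-763.2) = 774.0 kJ/mol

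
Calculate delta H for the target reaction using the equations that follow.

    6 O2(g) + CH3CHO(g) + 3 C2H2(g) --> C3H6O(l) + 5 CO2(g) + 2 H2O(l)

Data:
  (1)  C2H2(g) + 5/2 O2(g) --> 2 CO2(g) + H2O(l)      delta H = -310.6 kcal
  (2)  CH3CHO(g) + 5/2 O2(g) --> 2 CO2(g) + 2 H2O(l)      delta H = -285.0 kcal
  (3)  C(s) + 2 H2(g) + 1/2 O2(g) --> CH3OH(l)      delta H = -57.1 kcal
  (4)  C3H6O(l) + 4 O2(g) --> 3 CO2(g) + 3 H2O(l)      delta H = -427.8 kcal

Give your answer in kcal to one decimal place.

delta H = -789.0 kcal

(1) × 3: (3)·(-310.6) = -931.8 kcal
(2) as written: -285.0 kcal
(3): not needed.
(4) reversed: +427.8 kcal
delta H = (3)·(-310.6) + (1)·(-285.0) + (-1)·(-427.8) = -789.0 kcal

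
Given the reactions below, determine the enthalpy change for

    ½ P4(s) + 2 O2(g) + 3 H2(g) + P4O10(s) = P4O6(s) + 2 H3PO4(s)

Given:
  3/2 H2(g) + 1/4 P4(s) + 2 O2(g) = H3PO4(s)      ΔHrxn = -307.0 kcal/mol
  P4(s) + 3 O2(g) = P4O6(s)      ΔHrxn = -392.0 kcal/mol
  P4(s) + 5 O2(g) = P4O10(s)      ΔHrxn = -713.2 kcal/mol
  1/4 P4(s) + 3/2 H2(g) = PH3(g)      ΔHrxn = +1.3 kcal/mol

equation 1 × 2 (scale by 2 for the 2 H3PO4(s)): (2)·(-307.0) = -614.0 kcal/mol
equation 2 as written (P4O6(s) already on the product side): -392.0 kcal/mol
equation 3 reversed (P4O10(s) must end up as a reactant): +713.2 kcal/mol
equation 4: not needed (PH3(g) appears nowhere else).
Combining the equations, ΔHrxn = (2)·(-307.0) + (1)·(-392.0) + (-1)·(-713.2) = -292.8 kcal/mol

ΔHrxn = -292.8 kcal/mol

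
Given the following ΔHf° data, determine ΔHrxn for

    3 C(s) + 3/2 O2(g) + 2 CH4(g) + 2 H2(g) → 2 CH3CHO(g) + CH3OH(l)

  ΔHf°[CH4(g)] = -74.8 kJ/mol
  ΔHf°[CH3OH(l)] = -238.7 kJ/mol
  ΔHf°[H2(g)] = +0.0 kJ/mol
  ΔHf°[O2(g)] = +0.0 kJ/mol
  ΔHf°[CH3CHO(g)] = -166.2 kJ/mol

Products: 2·(-166.2) + 1·(-238.7) = -571.1
Reactants: 3·(+0.0) + 3/2·(+0.0) + 2·(-74.8) + 2·(+0.0) = -149.6
ΔHrxn = (-571.1) − (-149.6) = -421.5 kJ/mol

ΔHrxn = -421.5 kJ/mol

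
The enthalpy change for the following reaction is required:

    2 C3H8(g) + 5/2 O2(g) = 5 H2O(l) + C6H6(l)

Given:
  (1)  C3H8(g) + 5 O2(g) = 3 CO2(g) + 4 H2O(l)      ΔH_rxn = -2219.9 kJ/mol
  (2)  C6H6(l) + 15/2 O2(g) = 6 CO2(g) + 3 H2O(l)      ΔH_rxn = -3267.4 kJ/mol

(1) × 2 (×2 to match 2 C3H8(g) in the target): (2)·(-2219.9) = -4439.8 kJ/mol
(2) reversed (reverse to put C6H6(l) on the product side): +3267.4 kJ/mol
Summing the manipulated equations, ΔH_rxn = (2)·(-2219.9) + (-1)·(-3267.4) = -1172.4 kJ/mol

ΔH_rxn = -1172.4 kJ/mol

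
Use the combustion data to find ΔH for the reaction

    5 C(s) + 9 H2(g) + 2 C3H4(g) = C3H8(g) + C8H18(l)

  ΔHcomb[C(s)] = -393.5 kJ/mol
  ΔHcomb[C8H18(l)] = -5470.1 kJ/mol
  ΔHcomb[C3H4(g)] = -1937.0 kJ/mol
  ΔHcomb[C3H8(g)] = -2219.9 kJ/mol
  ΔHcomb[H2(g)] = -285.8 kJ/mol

ΔH = -723.7 kJ/mol

With combustion enthalpies, reactants minus products:
= [5·(-393.5) + 9·(-285.8) + 2·(-1937.0)] − [1·(-2219.9) + 1·(-5470.1)]
= -723.7 kJ/mol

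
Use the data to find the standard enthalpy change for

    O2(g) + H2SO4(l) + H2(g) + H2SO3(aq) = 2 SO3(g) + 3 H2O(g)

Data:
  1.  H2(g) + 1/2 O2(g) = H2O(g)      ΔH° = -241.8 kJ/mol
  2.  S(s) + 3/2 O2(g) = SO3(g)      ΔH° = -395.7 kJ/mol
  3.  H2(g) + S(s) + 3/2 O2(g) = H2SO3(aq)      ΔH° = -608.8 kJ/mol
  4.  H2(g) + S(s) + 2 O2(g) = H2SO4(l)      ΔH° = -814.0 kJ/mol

eq. 1 × 3: (3)·(-241.8) = -725.4 kJ/mol
eq. 2 × 2: (2)·(-395.7) = -791.4 kJ/mol
eq. 3 reversed: +608.8 kJ/mol
eq. 4 reversed: +814.0 kJ/mol
ΔH° = (3)·(-241.8) + (2)·(-395.7) + (-1)·(-608.8) + (-1)·(-814.0) = -94.0 kJ/mol

ΔH° = -94.0 kJ/mol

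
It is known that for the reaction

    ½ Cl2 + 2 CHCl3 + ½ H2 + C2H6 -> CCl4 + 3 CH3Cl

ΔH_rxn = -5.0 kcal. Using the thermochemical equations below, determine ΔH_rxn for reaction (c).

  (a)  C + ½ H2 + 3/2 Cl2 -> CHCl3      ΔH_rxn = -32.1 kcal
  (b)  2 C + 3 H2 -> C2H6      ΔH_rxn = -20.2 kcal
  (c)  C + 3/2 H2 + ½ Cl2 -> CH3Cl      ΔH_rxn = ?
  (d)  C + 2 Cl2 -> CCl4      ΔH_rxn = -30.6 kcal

(a) reversed and × 2 (CHCl3 must end up as a reactant; ×2 to match 2 CHCl3 in the target): (-2)·(-32.1) = +64.2 kcal
(b) reversed (C2H6 must end up as a reactant): +20.2 kcal
(c) × 3 (scale by 3 for the 3 CH3Cl): contributes 3·x
(d) as written (CCl4 already on the product side): -30.6 kcal
-5.0 = (+64.2) + (+20.2) + (-30.6) + 3·x
x = (-5.0 − (+53.8)) / (3) = -19.6 kcal

ΔH_rxn = -19.6 kcal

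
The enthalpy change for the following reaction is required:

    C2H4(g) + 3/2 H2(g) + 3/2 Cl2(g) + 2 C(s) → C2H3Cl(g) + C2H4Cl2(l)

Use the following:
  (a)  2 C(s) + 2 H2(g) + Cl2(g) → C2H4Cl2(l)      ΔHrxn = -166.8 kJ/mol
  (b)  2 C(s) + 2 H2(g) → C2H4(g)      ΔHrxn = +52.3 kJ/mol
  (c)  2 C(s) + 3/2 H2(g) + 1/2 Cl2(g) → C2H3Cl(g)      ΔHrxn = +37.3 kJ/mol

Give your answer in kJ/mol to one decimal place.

(a) as written: -166.8 kJ/mol
(b) reversed: -52.3 kJ/mol
(c) as written: +37.3 kJ/mol
ΔHrxn = (1)·(-166.8) + (-1)·(+52.3) + (1)·(+37.3) = -181.8 kJ/mol

ΔHrxn = -181.8 kJ/mol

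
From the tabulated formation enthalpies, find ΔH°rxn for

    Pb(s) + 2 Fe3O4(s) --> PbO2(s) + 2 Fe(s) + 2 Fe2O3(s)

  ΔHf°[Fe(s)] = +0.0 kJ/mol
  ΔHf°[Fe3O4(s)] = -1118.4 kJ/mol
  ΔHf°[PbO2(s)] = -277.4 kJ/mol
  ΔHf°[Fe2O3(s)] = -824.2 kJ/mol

ΔH°rxn = 311.0 kJ/mol

Products: 1·(-277.4) + 2·(+0.0) + 2·(-824.2) = -1925.8
Reactants: 1·(+0.0) + 2·(-1118.4) = -2236.8
ΔH°rxn = (-1925.8) − (-2236.8) = 311.0 kJ/mol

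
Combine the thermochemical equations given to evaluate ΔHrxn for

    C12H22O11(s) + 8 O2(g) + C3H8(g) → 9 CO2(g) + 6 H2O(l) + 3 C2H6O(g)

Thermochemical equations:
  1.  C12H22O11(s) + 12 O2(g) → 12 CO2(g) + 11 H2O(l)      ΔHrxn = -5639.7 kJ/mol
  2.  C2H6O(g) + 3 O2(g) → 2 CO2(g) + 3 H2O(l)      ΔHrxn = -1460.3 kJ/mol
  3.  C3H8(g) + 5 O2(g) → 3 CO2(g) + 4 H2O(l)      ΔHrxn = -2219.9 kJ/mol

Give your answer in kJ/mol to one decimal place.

eq. 1 as written (C12H22O11(s) already on the reactant side): -5639.7 kJ/mol
eq. 2 reversed and × 3 (reverse to put C2H6O(g) on the product side; ×3 to match 3 C2H6O(g) in the target): (-3)·(-1460.3) = +4380.9 kJ/mol
eq. 3 as written (C3H8(g) already on the reactant side): -2219.9 kJ/mol
Summing the manipulated equations, ΔHrxn = (-5639.7) + (+4380.9) + (-2219.9) = -3478.7 kJ/mol

ΔHrxn = -3478.7 kJ/mol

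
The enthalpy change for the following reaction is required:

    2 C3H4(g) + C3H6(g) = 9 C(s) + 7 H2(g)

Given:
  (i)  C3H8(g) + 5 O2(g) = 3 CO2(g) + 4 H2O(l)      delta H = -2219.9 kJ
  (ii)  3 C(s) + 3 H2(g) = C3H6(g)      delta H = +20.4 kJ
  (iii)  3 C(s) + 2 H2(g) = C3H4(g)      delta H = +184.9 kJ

(i): not needed (CO2(g) appears nowhere else).
(ii) reversed (C3H6(g) must end up as a reactant): -20.4 kJ
(iii) reversed and × 2 (C3H4(g) must end up as a reactant; scale by 2 for the 2 C3H4(g)): (-2)·(+184.9) = -369.8 kJ
delta H = (-20.4) + (-369.8) = -390.2 kJ

delta H = -390.2 kJ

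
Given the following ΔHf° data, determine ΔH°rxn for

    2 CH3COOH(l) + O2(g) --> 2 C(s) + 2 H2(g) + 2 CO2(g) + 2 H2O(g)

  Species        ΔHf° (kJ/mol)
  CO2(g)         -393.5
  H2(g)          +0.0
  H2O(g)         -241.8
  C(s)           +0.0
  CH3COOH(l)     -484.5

Products: 2·(+0.0) + 2·(+0.0) + 2·(-393.5) + 2·(-241.8) = -1270.6
Reactants: 2·(-484.5) + 1·(+0.0) = -969.0
ΔH°rxn = (-1270.6) − (-969.0) = -301.6 kJ/mol

ΔH°rxn = -301.6 kJ/mol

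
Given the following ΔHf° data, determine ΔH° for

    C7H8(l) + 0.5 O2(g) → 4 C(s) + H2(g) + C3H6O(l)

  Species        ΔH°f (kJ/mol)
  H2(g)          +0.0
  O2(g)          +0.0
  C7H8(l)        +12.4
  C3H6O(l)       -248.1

ΔH° = -260.5 kJ/mol

Products: 4·(+0.0) + 1·(+0.0) + 1·(-248.1) = -248.1
Reactants: 1·(+12.4) + 1/2·(+0.0) = +12.4
ΔH° = (-248.1) − (+12.4) = -260.5 kJ/mol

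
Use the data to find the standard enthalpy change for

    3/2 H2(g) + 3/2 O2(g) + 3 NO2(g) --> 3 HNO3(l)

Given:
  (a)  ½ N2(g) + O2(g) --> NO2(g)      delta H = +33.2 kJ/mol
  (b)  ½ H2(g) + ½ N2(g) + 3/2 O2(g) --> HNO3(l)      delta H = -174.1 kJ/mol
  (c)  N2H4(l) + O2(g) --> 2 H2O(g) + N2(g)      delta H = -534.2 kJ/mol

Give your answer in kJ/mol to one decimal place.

(a) reversed and × 3: (-3)·(+33.2) = -99.6 kJ/mol
(b) × 3: (3)·(-174.1) = -522.3 kJ/mol
(c): not needed.
Combining the equations, delta H = (-99.6) + (-522.3) = -621.9 kJ/mol

delta H = -621.9 kJ/mol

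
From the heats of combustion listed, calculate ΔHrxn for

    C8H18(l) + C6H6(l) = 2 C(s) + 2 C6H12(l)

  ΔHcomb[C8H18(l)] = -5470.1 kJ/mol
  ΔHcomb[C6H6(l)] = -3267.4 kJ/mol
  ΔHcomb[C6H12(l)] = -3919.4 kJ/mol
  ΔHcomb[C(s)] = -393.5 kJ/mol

ΔHrxn = -111.7 kJ/mol

Using ΔH = Σ nΔHc°(reactants) − Σ nΔHc°(products):
= [1·(-5470.1) + 1·(-3267.4)] − [2·(-393.5) + 2·(-3919.4)]
= -111.7 kJ/mol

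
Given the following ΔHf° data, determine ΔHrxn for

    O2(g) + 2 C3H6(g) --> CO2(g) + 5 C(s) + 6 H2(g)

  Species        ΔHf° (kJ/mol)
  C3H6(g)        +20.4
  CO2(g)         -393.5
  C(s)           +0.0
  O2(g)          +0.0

ΔHrxn = -434.3 kJ/mol

Products: 1·(-393.5) + 5·(+0.0) + 6·(+0.0) = -393.5
Reactants: 1·(+0.0) + 2·(+20.4) = +40.8
ΔHrxn = (-393.5) − (+40.8) = -434.3 kJ/mol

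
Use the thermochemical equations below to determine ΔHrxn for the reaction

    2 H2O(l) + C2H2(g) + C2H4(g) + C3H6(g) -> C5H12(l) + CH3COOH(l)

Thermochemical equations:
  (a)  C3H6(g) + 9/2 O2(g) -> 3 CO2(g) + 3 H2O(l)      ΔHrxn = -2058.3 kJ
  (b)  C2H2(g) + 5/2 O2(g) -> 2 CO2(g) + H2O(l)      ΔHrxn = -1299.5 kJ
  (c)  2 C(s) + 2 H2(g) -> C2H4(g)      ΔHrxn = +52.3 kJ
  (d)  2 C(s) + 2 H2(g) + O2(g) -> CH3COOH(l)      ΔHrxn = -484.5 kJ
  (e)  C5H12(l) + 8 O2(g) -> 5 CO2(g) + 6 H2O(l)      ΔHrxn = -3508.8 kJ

(a) as written (C3H6(g) already on the reactant side): -2058.3 kJ
(b) as written (C2H2(g) already on the reactant side): -1299.5 kJ
(c) reversed (reverse to put C2H4(g) on the reactant side): -52.3 kJ
(d) as written (CH3COOH(l) already on the product side): -484.5 kJ
(e) reversed (reverse to put C5H12(l) on the product side): +3508.8 kJ
Summing the manipulated equations, ΔHrxn = (1)·(-2058.3) + (1)·(-1299.5) + (-1)·(+52.3) + (1)·(-484.5) + (-1)·(-3508.8) = -385.8 kJ

ΔHrxn = -385.8 kJ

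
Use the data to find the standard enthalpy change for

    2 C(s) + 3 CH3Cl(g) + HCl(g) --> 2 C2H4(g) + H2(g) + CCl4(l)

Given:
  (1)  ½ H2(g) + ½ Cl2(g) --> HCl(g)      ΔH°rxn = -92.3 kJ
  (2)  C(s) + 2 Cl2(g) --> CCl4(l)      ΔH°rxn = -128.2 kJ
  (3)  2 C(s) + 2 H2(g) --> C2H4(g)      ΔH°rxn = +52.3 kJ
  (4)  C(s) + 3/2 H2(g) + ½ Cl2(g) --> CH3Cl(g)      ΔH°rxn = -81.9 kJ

ΔH°rxn = 314.4 kJ

(1) reversed (HCl(g) must end up as a reactant): +92.3 kJ
(2) as written (CCl4(l) already on the product side): -128.2 kJ
(3) × 2 (×2 to match 2 C2H4(g) in the target): (2)·(+52.3) = +104.6 kJ
(4) reversed and × 3 (reverse to put CH3Cl(g) on the reactant side; ×3 to match 3 CH3Cl(g) in the target): (-3)·(-81.9) = +245.7 kJ
Combining the equations, ΔH°rxn = (+92.3) + (-128.2) + (+104.6) + (+245.7) = 314.4 kJ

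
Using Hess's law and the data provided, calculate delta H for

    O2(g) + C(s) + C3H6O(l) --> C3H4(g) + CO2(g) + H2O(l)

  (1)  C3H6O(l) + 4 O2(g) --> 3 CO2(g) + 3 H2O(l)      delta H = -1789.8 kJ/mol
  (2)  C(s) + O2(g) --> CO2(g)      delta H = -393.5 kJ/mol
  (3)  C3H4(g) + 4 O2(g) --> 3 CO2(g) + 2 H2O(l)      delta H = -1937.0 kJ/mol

(1) as written (C3H6O(l) already on the reactant side): -1789.8 kJ/mol
(2) as written (C(s) already on the reactant side): -393.5 kJ/mol
(3) reversed (C3H4(g) must end up as a product): +1937.0 kJ/mol
delta H = (1)·(-1789.8) + (1)·(-393.5) + (-1)·(-1937.0) = -246.3 kJ/mol

delta H = -246.3 kJ/mol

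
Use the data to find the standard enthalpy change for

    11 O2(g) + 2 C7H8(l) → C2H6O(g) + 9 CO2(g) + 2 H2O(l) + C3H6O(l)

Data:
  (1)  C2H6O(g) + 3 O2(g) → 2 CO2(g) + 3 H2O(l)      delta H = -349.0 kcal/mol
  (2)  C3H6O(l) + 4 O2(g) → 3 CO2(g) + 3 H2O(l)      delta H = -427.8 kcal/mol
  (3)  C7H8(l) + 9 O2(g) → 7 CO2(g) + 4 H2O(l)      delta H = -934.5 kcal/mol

(1) reversed (C2H6O(g) must end up as a product): +349.0 kcal/mol
(2) reversed (C3H6O(l) must end up as a product): +427.8 kcal/mol
(3) × 2 (×2 to match 2 C7H8(l) in the target): (2)·(-934.5) = -1869.0 kcal/mol
delta H = (+349.0) + (+427.8) + (-1869.0) = -1092.2 kcal/mol

delta H = -1092.2 kcal/mol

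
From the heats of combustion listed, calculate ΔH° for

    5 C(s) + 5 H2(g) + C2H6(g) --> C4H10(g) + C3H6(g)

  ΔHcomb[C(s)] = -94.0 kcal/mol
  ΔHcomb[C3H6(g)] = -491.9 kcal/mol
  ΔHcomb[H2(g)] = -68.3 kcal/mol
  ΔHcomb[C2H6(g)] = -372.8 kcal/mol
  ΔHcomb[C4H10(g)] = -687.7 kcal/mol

ΔH° = -4.7 kcal/mol

Using ΔH = Σ nΔHc°(reactants) − Σ nΔHc°(products):
= [5·(-94.0) + 5·(-68.3) + 1·(-372.8)] − [1·(-687.7) + 1·(-491.9)]
= -4.7 kcal/mol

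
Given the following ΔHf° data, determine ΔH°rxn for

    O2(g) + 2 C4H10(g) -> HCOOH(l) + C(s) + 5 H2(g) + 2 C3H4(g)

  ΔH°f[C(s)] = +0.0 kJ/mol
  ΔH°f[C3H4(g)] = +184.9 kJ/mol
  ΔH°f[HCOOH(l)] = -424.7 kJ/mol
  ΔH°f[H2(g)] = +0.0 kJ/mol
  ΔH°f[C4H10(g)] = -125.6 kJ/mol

Products: 1·(-424.7) + 1·(+0.0) + 5·(+0.0) + 2·(+184.9) = -54.9
Reactants: 1·(+0.0) + 2·(-125.6) = -251.2
ΔH°rxn = (-54.9) − (-251.2) = 196.3 kJ/mol

ΔH°rxn = 196.3 kJ/mol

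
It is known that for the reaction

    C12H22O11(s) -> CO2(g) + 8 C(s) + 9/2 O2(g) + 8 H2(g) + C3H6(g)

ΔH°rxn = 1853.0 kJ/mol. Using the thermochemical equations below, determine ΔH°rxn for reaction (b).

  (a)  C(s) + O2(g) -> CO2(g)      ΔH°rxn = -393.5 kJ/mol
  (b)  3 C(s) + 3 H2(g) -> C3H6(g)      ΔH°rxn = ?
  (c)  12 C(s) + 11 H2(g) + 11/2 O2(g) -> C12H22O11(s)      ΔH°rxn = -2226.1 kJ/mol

ΔH°rxn = 20.4 kJ/mol

(a) as written (CO2(g) already on the product side): -393.5 kJ/mol
(b) as written (C3H6(g) already on the product side): contributes x
(c) reversed (C12H22O11(s) must end up as a reactant): +2226.1 kJ/mol
+1853.0 = (-393.5) + (+2226.1) + x
x = (+1853.0 − (+1832.6)) / (1) = 20.4 kJ/mol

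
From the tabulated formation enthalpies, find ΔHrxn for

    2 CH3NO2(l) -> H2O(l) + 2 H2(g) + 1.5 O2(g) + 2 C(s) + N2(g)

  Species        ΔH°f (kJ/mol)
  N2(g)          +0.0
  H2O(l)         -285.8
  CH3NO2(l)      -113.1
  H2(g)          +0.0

ΔH°rxn = Σ nΔHf°(products) − Σ nΔHf°(reactants).
Products: 1·(-285.8) + 2·(+0.0) + 3/2·(+0.0) + 2·(+0.0) + 1·(+0.0) = -285.8
Reactants: 2·(-113.1) = -226.2
ΔHrxn = (-285.8) − (-226.2) = -59.6 kJ/mol

ΔHrxn = -59.6 kJ/mol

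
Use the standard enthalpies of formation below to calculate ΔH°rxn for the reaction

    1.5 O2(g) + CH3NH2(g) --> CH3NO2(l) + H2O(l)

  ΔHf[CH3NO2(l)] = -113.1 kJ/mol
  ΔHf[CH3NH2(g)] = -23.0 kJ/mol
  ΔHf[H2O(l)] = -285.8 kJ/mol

Products: 1·(-113.1) + 1·(-285.8) = -398.9
Reactants: 3/2·(+0.0) + 1·(-23.0) = -23.0
ΔH°rxn = (-398.9) − (-23.0) = -375.9 kJ/mol

ΔH°rxn = -375.9 kJ/mol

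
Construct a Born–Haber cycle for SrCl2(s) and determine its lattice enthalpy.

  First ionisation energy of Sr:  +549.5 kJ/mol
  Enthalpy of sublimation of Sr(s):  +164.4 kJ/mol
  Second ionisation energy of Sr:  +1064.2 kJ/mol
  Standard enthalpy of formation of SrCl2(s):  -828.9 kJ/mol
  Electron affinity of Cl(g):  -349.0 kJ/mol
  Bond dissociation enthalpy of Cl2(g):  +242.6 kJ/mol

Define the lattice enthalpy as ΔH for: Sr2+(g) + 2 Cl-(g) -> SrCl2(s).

U = -2151.6 kJ/mol

ΔHf° = 1·ΔHsub + 1·(ΣIE) + 1·D(Cl2) + 2·EA + U
-828.9 = 1·(+164.4) + 1·(+1613.7) + 1·(+242.6) + 2·(-349.0) + U
U = -828.9 − (+1322.7) = -2151.6 kJ/mol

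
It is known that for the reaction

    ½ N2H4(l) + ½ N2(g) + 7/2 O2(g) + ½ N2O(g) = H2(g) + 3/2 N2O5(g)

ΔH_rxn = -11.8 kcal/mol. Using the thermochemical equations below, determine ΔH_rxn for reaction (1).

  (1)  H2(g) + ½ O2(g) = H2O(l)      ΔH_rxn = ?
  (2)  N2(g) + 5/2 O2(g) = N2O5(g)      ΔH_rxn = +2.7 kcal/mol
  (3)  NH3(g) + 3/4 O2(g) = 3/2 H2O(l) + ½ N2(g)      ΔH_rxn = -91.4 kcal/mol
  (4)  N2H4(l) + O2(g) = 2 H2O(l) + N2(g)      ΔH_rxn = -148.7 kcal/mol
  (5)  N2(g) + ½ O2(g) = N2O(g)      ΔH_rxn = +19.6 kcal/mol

(1) reversed: contributes −x
(2) × 3/2: (3/2)·(+2.7) = +4.05 kcal/mol
(3): not needed.
(4) × 1/2: (1/2)·(-148.7) = -74.35 kcal/mol
(5) reversed and × 1/2: (-1/2)·(+19.6) = -9.8 kcal/mol
-11.8 = (+4.05) + (-74.35) + (-9.8) − x
x = (-11.8 − (-80.1)) / (-1) = -68.3 kcal/mol

ΔH_rxn = -68.3 kcal/mol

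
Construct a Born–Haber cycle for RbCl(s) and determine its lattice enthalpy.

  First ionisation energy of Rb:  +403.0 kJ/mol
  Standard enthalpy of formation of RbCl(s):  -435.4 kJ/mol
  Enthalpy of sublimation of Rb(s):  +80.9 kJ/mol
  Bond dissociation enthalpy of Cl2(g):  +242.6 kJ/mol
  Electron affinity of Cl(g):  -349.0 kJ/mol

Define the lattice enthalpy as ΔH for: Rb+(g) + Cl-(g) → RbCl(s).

U = -691.6 kJ/mol

ΔHf° = 1·ΔHsub + 1·(ΣIE) + 1/2·D(Cl2) + 1·EA + U
-435.4 = 1·(+80.9) + 1·(+403.0) + 1/2·(+242.6) + 1·(-349.0) + U
U = -435.4 − (+256.2) = -691.6 kJ/mol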